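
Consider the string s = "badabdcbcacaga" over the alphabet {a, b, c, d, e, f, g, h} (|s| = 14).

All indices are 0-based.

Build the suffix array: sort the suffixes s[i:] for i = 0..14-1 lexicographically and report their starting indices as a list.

[13, 3, 9, 1, 11, 0, 7, 4, 8, 10, 6, 2, 5, 12]

rank | idx | suffix
   0 |  13 | a
   1 |   3 | abdcbcacaga
   2 |   9 | acaga
   3 |   1 | adabdcbcacaga
   4 |  11 | aga
   5 |   0 | badabdcbcacaga
   6 |   7 | bcacaga
   7 |   4 | bdcbcacaga
   8 |   8 | cacaga
   9 |  10 | caga
  10 |   6 | cbcacaga
  11 |   2 | dabdcbcacaga
  12 |   5 | dcbcacaga
  13 |  12 | ga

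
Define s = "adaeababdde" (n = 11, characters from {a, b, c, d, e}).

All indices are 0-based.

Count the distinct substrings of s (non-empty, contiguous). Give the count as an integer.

58

sorted suffixes:
  #0 SA[0]=4  'ababdde'
  #1 SA[1]=6  'abdde'
  #2 SA[2]=0  'adaeababdde'
  #3 SA[3]=2  'aeababdde'
  #4 SA[4]=5  'babdde'
  #5 SA[5]=7  'bdde'
  #6 SA[6]=1  'daeababdde'
  #7 SA[7]=8  'dde'
  #8 SA[8]=9  'de'
  #9 SA[9]=10  'e'
  #10 SA[10]=3  'eababdde'

SA = [4, 6, 0, 2, 5, 7, 1, 8, 9, 10, 3]
rank  pair      lcp
   1  s[4:],s[6:]  2  'ab'
   2  s[6:],s[0:]  1  'a'
   3  s[0:],s[2:]  1  'a'
   4  s[2:],s[5:]  0  ''
   5  s[5:],s[7:]  1  'b'
   6  s[7:],s[1:]  0  ''
   7  s[1:],s[8:]  1  'd'
   8  s[8:],s[9:]  1  'd'
   9  s[9:],s[10:]  0  ''
  10  s[10:],s[3:]  1  'e'

n(n+1)/2 = 11·12/2 = 66
Σ LCP = 0 + 2 + 1 + 1 + 0 + 1 + 0 + 1 + 1 + 0 + 1 = 8
distinct = 66 − 8 = 58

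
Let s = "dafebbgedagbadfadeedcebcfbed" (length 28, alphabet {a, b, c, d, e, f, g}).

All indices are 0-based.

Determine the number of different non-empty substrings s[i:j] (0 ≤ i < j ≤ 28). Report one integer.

380

rank | idx | suffix
   0 |  15 | adeedcebcfbed
   1 |  12 | adfadeedcebcfbed
   2 |   1 | afebbgedagbadfadeedcebcfbed
   3 |   9 | agbadfadeedcebcfbed
   4 |  11 | badfadeedcebcfbed
   5 |   4 | bbgedagbadfadeedcebcfbed
   6 |  22 | bcfbed
   7 |  25 | bed
   8 |   5 | bgedagbadfadeedcebcfbed
   9 |  20 | cebcfbed
  10 |  23 | cfbed
  11 |  27 | d
  12 |   0 | dafebbgedagbadfadeedcebcfbed
  13 |   8 | dagbadfadeedcebcfbed
  14 |  19 | dcebcfbed
  15 |  16 | deedcebcfbed
  16 |  13 | dfadeedcebcfbed
  17 |   3 | ebbgedagbadfadeedcebcfbed
  18 |  21 | ebcfbed
  19 |  26 | ed
  20 |   7 | edagbadfadeedcebcfbed
  21 |  18 | edcebcfbed
  22 |  17 | eedcebcfbed
  23 |  14 | fadeedcebcfbed
  24 |  24 | fbed
  25 |   2 | febbgedagbadfadeedcebcfbed
  26 |  10 | gbadfadeedcebcfbed
  27 |   6 | gedagbadfadeedcebcfbed

SA = [15, 12, 1, 9, 11, 4, 22, 25, 5, 20, 23, 27, 0, 8, 19, 16, 13, 3, 21, 26, 7, 18, 17, 14, 24, 2, 10, 6]
i: (SA[i-1],SA[i]) lcp shared
  1: (15,12) 2 'ad'
  2: (12,1) 1 'a'
  3: (1,9) 1 'a'
  4: (9,11) 0 ''
  5: (11,4) 1 'b'
  6: (4,22) 1 'b'
  7: (22,25) 1 'b'
  8: (25,5) 1 'b'
  9: (5,20) 0 ''
  10: (20,23) 1 'c'
  11: (23,27) 0 ''
  12: (27,0) 1 'd'
  13: (0,8) 2 'da'
  14: (8,19) 1 'd'
  15: (19,16) 1 'd'
  16: (16,13) 1 'd'
  17: (13,3) 0 ''
  18: (3,21) 2 'eb'
  19: (21,26) 1 'e'
  20: (26,7) 2 'ed'
  21: (7,18) 2 'ed'
  22: (18,17) 1 'e'
  23: (17,14) 0 ''
  24: (14,24) 1 'f'
  25: (24,2) 1 'f'
  26: (2,10) 0 ''
  27: (10,6) 1 'g'

n(n+1)/2 = 28·29/2 = 406
Σ LCP = 0 + 2 + 1 + 1 + 0 + 1 + 1 + 1 + 1 + 0 + 1 + 0 + 1 + 2 + 1 + 1 + 1 + 0 + 2 + 1 + 2 + 2 + 1 + 0 + 1 + 1 + 0 + 1 = 26
distinct = 406 − 26 = 380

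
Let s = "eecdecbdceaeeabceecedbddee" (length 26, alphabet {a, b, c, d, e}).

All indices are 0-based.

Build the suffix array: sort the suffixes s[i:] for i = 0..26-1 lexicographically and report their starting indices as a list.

[13, 10, 14, 6, 21, 5, 2, 8, 18, 15, 20, 7, 22, 3, 23, 25, 12, 9, 4, 1, 17, 19, 24, 11, 0, 16]

rank | idx | suffix
   0 |  13 | abceecedbddee
   1 |  10 | aeeabceecedbddee
   2 |  14 | bceecedbddee
   3 |   6 | bdceaeeabceecedbddee
   4 |  21 | bddee
   5 |   5 | cbdceaeeabceecedbddee
   6 |   2 | cdecbdceaeeabceecedbddee
   7 |   8 | ceaeeabceecedbddee
   8 |  18 | cedbddee
   9 |  15 | ceecedbddee
  10 |  20 | dbddee
  11 |   7 | dceaeeabceecedbddee
  12 |  22 | ddee
  13 |   3 | decbdceaeeabceecedbddee
  14 |  23 | dee
  15 |  25 | e
  16 |  12 | eabceecedbddee
  17 |   9 | eaeeabceecedbddee
  18 |   4 | ecbdceaeeabceecedbddee
  19 |   1 | ecdecbdceaeeabceecedbddee
  20 |  17 | ecedbddee
  21 |  19 | edbddee
  22 |  24 | ee
  23 |  11 | eeabceecedbddee
  24 |   0 | eecdecbdceaeeabceecedbddee
  25 |  16 | eecedbddee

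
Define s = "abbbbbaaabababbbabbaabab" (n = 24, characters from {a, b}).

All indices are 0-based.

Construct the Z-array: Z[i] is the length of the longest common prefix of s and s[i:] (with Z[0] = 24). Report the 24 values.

Z[0]=24
i=1: fresh scan; Z[1]=0
i=2: fresh scan; Z[2]=0
i=3: fresh scan; Z[3]=0
i=4: fresh scan; Z[4]=0
i=5: fresh scan; Z[5]=0
i=6: fresh scan; Z[6]=1 scan→box=[6,7)
i=7: fresh scan; Z[7]=1 scan→box=[7,8)
i=8: fresh scan; Z[8]=2 scan→box=[8,10)
i=9: min(r-i=1, Z[1]=0)=0; Z[9]=0
i=10: fresh scan; Z[10]=2 scan→box=[10,12)
i=11: min(r-i=1, Z[1]=0)=0; Z[11]=0
i=12: fresh scan; Z[12]=4 scan→box=[12,16)
i=13: min(r-i=3, Z[1]=0)=0; Z[13]=0
i=14: min(r-i=2, Z[2]=0)=0; Z[14]=0
i=15: min(r-i=1, Z[3]=0)=0; Z[15]=0
i=16: fresh scan; Z[16]=3 scan→box=[16,19)
i=17: min(r-i=2, Z[1]=0)=0; Z[17]=0
i=18: min(r-i=1, Z[2]=0)=0; Z[18]=0
i=19: fresh scan; Z[19]=1 scan→box=[19,20)
i=20: fresh scan; Z[20]=2 scan→box=[20,22)
i=21: min(r-i=1, Z[1]=0)=0; Z[21]=0
i=22: fresh scan; Z[22]=2 scan→box=[22,24)
i=23: min(r-i=1, Z[1]=0)=0; Z[23]=0

[24, 0, 0, 0, 0, 0, 1, 1, 2, 0, 2, 0, 4, 0, 0, 0, 3, 0, 0, 1, 2, 0, 2, 0]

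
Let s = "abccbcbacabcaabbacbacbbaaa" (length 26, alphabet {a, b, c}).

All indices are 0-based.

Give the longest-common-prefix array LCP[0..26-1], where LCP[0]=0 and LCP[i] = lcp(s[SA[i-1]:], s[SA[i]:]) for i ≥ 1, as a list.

[0, 1, 2, 2, 1, 2, 3, 1, 2, 3, 0, 2, 3, 4, 1, 3, 1, 2, 2, 0, 2, 1, 4, 2, 2, 1]

sorted suffixes:
  #0 SA[0]=25  'a'
  #1 SA[1]=24  'aa'
  #2 SA[2]=23  'aaa'
  #3 SA[3]=12  'aabbacbacbbaaa'
  #4 SA[4]=13  'abbacbacbbaaa'
  #5 SA[5]=9  'abcaabbacbacbbaaa'
  #6 SA[6]=0  'abccbcbacabcaabbacbacbbaaa'
  #7 SA[7]=7  'acabcaabbacbacbbaaa'
  #8 SA[8]=16  'acbacbbaaa'
  #9 SA[9]=19  'acbbaaa'
  #10 SA[10]=22  'baaa'
  #11 SA[11]=6  'bacabcaabbacbacbbaaa'
  #12 SA[12]=15  'bacbacbbaaa'
  #13 SA[13]=18  'bacbbaaa'
  #14 SA[14]=21  'bbaaa'
  #15 SA[15]=14  'bbacbacbbaaa'
  #16 SA[16]=10  'bcaabbacbacbbaaa'
  #17 SA[17]=4  'bcbacabcaabbacbacbbaaa'
  #18 SA[18]=1  'bccbcbacabcaabbacbacbbaaa'
  #19 SA[19]=11  'caabbacbacbbaaa'
  #20 SA[20]=8  'cabcaabbacbacbbaaa'
  #21 SA[21]=5  'cbacabcaabbacbacbbaaa'
  #22 SA[22]=17  'cbacbbaaa'
  #23 SA[23]=20  'cbbaaa'
  #24 SA[24]=3  'cbcbacabcaabbacbacbbaaa'
  #25 SA[25]=2  'ccbcbacabcaabbacbacbbaaa'

SA = [25, 24, 23, 12, 13, 9, 0, 7, 16, 19, 22, 6, 15, 18, 21, 14, 10, 4, 1, 11, 8, 5, 17, 20, 3, 2]
i: (SA[i-1],SA[i]) lcp shared
  1: (25,24) 1 'a'
  2: (24,23) 2 'aa'
  3: (23,12) 2 'aa'
  4: (12,13) 1 'a'
  5: (13,9) 2 'ab'
  6: (9,0) 3 'abc'
  7: (0,7) 1 'a'
  8: (7,16) 2 'ac'
  9: (16,19) 3 'acb'
  10: (19,22) 0 ''
  11: (22,6) 2 'ba'
  12: (6,15) 3 'bac'
  13: (15,18) 4 'bacb'
  14: (18,21) 1 'b'
  15: (21,14) 3 'bba'
  16: (14,10) 1 'b'
  17: (10,4) 2 'bc'
  18: (4,1) 2 'bc'
  19: (1,11) 0 ''
  20: (11,8) 2 'ca'
  21: (8,5) 1 'c'
  22: (5,17) 4 'cbac'
  23: (17,20) 2 'cb'
  24: (20,3) 2 'cb'
  25: (3,2) 1 'c'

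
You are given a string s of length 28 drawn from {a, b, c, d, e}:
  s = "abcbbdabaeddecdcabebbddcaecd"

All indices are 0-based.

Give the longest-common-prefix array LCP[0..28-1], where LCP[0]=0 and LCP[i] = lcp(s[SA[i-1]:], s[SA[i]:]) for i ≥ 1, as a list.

sorted suffixes:
  #0 SA[0]=6  'abaeddecdcabebbddcaecd'
  #1 SA[1]=0  'abcbbdabaeddecdcabebbddcaecd'
  #2 SA[2]=16  'abebbddcaecd'
  #3 SA[3]=24  'aecd'
  #4 SA[4]=8  'aeddecdcabebbddcaecd'
  #5 SA[5]=7  'baeddecdcabebbddcaecd'
  #6 SA[6]=3  'bbdabaeddecdcabebbddcaecd'
  #7 SA[7]=19  'bbddcaecd'
  #8 SA[8]=1  'bcbbdabaeddecdcabebbddcaecd'
  #9 SA[9]=4  'bdabaeddecdcabebbddcaecd'
  #10 SA[10]=20  'bddcaecd'
  #11 SA[11]=17  'bebbddcaecd'
  #12 SA[12]=15  'cabebbddcaecd'
  #13 SA[13]=23  'caecd'
  #14 SA[14]=2  'cbbdabaeddecdcabebbddcaecd'
  #15 SA[15]=26  'cd'
  #16 SA[16]=13  'cdcabebbddcaecd'
  #17 SA[17]=27  'd'
  #18 SA[18]=5  'dabaeddecdcabebbddcaecd'
  #19 SA[19]=14  'dcabebbddcaecd'
  #20 SA[20]=22  'dcaecd'
  #21 SA[21]=21  'ddcaecd'
  #22 SA[22]=10  'ddecdcabebbddcaecd'
  #23 SA[23]=11  'decdcabebbddcaecd'
  #24 SA[24]=18  'ebbddcaecd'
  #25 SA[25]=25  'ecd'
  #26 SA[26]=12  'ecdcabebbddcaecd'
  #27 SA[27]=9  'eddecdcabebbddcaecd'

SA = [6, 0, 16, 24, 8, 7, 3, 19, 1, 4, 20, 17, 15, 23, 2, 26, 13, 27, 5, 14, 22, 21, 10, 11, 18, 25, 12, 9]
rank  pair      lcp
   1  s[6:],s[0:]  2  'ab'
   2  s[0:],s[16:]  2  'ab'
   3  s[16:],s[24:]  1  'a'
   4  s[24:],s[8:]  2  'ae'
   5  s[8:],s[7:]  0  ''
   6  s[7:],s[3:]  1  'b'
   7  s[3:],s[19:]  3  'bbd'
   8  s[19:],s[1:]  1  'b'
   9  s[1:],s[4:]  1  'b'
  10  s[4:],s[20:]  2  'bd'
  11  s[20:],s[17:]  1  'b'
  12  s[17:],s[15:]  0  ''
  13  s[15:],s[23:]  2  'ca'
  14  s[23:],s[2:]  1  'c'
  15  s[2:],s[26:]  1  'c'
  16  s[26:],s[13:]  2  'cd'
  17  s[13:],s[27:]  0  ''
  18  s[27:],s[5:]  1  'd'
  19  s[5:],s[14:]  1  'd'
  20  s[14:],s[22:]  3  'dca'
  21  s[22:],s[21:]  1  'd'
  22  s[21:],s[10:]  2  'dd'
  23  s[10:],s[11:]  1  'd'
  24  s[11:],s[18:]  0  ''
  25  s[18:],s[25:]  1  'e'
  26  s[25:],s[12:]  3  'ecd'
  27  s[12:],s[9:]  1  'e'

[0, 2, 2, 1, 2, 0, 1, 3, 1, 1, 2, 1, 0, 2, 1, 1, 2, 0, 1, 1, 3, 1, 2, 1, 0, 1, 3, 1]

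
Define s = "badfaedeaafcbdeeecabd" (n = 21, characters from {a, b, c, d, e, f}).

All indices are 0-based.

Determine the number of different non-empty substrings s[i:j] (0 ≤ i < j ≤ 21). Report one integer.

sorted suffixes:
  #0 SA[0]=8  'aafcbdeeecabd'
  #1 SA[1]=18  'abd'
  #2 SA[2]=1  'adfaedeaafcbdeeecabd'
  #3 SA[3]=4  'aedeaafcbdeeecabd'
  #4 SA[4]=9  'afcbdeeecabd'
  #5 SA[5]=0  'badfaedeaafcbdeeecabd'
  #6 SA[6]=19  'bd'
  #7 SA[7]=12  'bdeeecabd'
  #8 SA[8]=17  'cabd'
  #9 SA[9]=11  'cbdeeecabd'
  #10 SA[10]=20  'd'
  #11 SA[11]=6  'deaafcbdeeecabd'
  #12 SA[12]=13  'deeecabd'
  #13 SA[13]=2  'dfaedeaafcbdeeecabd'
  #14 SA[14]=7  'eaafcbdeeecabd'
  #15 SA[15]=16  'ecabd'
  #16 SA[16]=5  'edeaafcbdeeecabd'
  #17 SA[17]=15  'eecabd'
  #18 SA[18]=14  'eeecabd'
  #19 SA[19]=3  'faedeaafcbdeeecabd'
  #20 SA[20]=10  'fcbdeeecabd'

SA = [8, 18, 1, 4, 9, 0, 19, 12, 17, 11, 20, 6, 13, 2, 7, 16, 5, 15, 14, 3, 10]
i: (SA[i-1],SA[i]) lcp shared
  1: (8,18) 1 'a'
  2: (18,1) 1 'a'
  3: (1,4) 1 'a'
  4: (4,9) 1 'a'
  5: (9,0) 0 ''
  6: (0,19) 1 'b'
  7: (19,12) 2 'bd'
  8: (12,17) 0 ''
  9: (17,11) 1 'c'
  10: (11,20) 0 ''
  11: (20,6) 1 'd'
  12: (6,13) 2 'de'
  13: (13,2) 1 'd'
  14: (2,7) 0 ''
  15: (7,16) 1 'e'
  16: (16,5) 1 'e'
  17: (5,15) 1 'e'
  18: (15,14) 2 'ee'
  19: (14,3) 0 ''
  20: (3,10) 1 'f'

n(n+1)/2 = 21·22/2 = 231
Σ LCP = 0 + 1 + 1 + 1 + 1 + 0 + 1 + 2 + 0 + 1 + 0 + 1 + 2 + 1 + 0 + 1 + 1 + 1 + 2 + 0 + 1 = 18
distinct = 231 − 18 = 213

213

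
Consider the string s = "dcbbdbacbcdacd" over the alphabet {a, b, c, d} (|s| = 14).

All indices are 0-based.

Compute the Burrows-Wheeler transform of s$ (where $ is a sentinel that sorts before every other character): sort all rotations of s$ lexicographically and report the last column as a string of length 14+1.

rank  rotation         last
    0  $dcbbdbacbcdacd  d
    1  acbcdacd$dcbbdb  b
    2  acd$dcbbdbacbcd  d
    3  bacbcdacd$dcbbd  d
    4  bbdbacbcdacd$dc  c
    5  bcdacd$dcbbdbac  c
    6  bdbacbcdacd$dcb  b
    7  cbbdbacbcdacd$d  d
    8  cbcdacd$dcbbdba  a
    9  cd$dcbbdbacbcda  a
   10  cdacd$dcbbdbacb  b
   11  d$dcbbdbacbcdac  c
   12  dacd$dcbbdbacbc  c
   13  dbacbcdacd$dcbb  b
   14  dcbbdbacbcdacd$  $

dbddccbdaabccb$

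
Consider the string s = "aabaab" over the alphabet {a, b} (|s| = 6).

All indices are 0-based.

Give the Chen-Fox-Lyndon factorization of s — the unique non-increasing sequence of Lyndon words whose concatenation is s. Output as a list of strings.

emit factor 1: 'aab' (i=0, period=3)
emit factor 2: 'aab' (i=3, period=3)

["aab", "aab"]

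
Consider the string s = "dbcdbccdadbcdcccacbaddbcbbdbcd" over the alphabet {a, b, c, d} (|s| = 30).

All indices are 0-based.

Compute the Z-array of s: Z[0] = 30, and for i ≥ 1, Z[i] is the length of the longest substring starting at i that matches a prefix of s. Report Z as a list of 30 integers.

[30, 0, 0, 3, 0, 0, 0, 1, 0, 4, 0, 0, 1, 0, 0, 0, 0, 0, 0, 0, 1, 3, 0, 0, 0, 0, 4, 0, 0, 1]

Z[0]=30
i=1: fresh scan; Z[1]=0
i=2: fresh scan; Z[2]=0
i=3: fresh scan; Z[3]=3 extend→box=[3,6)
i=4: min(r-i=2, Z[1]=0)=0; Z[4]=0
i=5: min(r-i=1, Z[2]=0)=0; Z[5]=0
i=6: fresh scan; Z[6]=0
i=7: fresh scan; Z[7]=1 extend→box=[7,8)
i=8: fresh scan; Z[8]=0
i=9: fresh scan; Z[9]=4 extend→box=[9,13)
i=10: min(r-i=3, Z[1]=0)=0; Z[10]=0
i=11: min(r-i=2, Z[2]=0)=0; Z[11]=0
i=12: min(r-i=1, Z[3]=3)=1; Z[12]=1
i=13: fresh scan; Z[13]=0
i=14: fresh scan; Z[14]=0
i=15: fresh scan; Z[15]=0
i=16: fresh scan; Z[16]=0
i=17: fresh scan; Z[17]=0
i=18: fresh scan; Z[18]=0
i=19: fresh scan; Z[19]=0
i=20: fresh scan; Z[20]=1 extend→box=[20,21)
i=21: fresh scan; Z[21]=3 extend→box=[21,24)
i=22: min(r-i=2, Z[1]=0)=0; Z[22]=0
i=23: min(r-i=1, Z[2]=0)=0; Z[23]=0
i=24: fresh scan; Z[24]=0
i=25: fresh scan; Z[25]=0
i=26: fresh scan; Z[26]=4 extend→box=[26,30)
i=27: min(r-i=3, Z[1]=0)=0; Z[27]=0
i=28: min(r-i=2, Z[2]=0)=0; Z[28]=0
i=29: min(r-i=1, Z[3]=3)=1; Z[29]=1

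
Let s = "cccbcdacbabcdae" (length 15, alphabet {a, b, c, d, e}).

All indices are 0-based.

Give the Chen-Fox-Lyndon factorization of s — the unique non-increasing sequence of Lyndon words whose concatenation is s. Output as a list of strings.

emit factor 1: 'c' (i=0, period=1)
emit factor 2: 'c' (i=1, period=1)
emit factor 3: 'c' (i=2, period=1)
emit factor 4: 'bcd' (i=3, period=3)
emit factor 5: 'acb' (i=6, period=3)
emit factor 6: 'abcdae' (i=9, period=6)

["c", "c", "c", "bcd", "acb", "abcdae"]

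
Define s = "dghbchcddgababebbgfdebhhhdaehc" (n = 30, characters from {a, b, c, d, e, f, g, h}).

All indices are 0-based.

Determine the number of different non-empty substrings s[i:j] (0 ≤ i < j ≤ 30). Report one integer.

438

rank→(start, suffix):
  0 → (10, 'ababebbgfdebhhhdaehc')
  1 → (12, 'abebbgfdebhhhdaehc')
  2 → (26, 'aehc')
  3 → (11, 'babebbgfdebhhhdaehc')
  4 → (15, 'bbgfdebhhhdaehc')
  5 → (3, 'bchcddgababebbgfdebhhhdaehc')
  6 → (13, 'bebbgfdebhhhdaehc')
  7 → (16, 'bgfdebhhhdaehc')
  8 → (21, 'bhhhdaehc')
  9 → (29, 'c')
  10 → (6, 'cddgababebbgfdebhhhdaehc')
  11 → (4, 'chcddgababebbgfdebhhhdaehc')
  12 → (25, 'daehc')
  13 → (7, 'ddgababebbgfdebhhhdaehc')
  14 → (19, 'debhhhdaehc')
  15 → (8, 'dgababebbgfdebhhhdaehc')
  16 → (0, 'dghbchcddgababebbgfdebhhhdaehc')
  17 → (14, 'ebbgfdebhhhdaehc')
  18 → (20, 'ebhhhdaehc')
  19 → (27, 'ehc')
  20 → (18, 'fdebhhhdaehc')
  21 → (9, 'gababebbgfdebhhhdaehc')
  22 → (17, 'gfdebhhhdaehc')
  23 → (1, 'ghbchcddgababebbgfdebhhhdaehc')
  24 → (2, 'hbchcddgababebbgfdebhhhdaehc')
  25 → (28, 'hc')
  26 → (5, 'hcddgababebbgfdebhhhdaehc')
  27 → (24, 'hdaehc')
  28 → (23, 'hhdaehc')
  29 → (22, 'hhhdaehc')

SA = [10, 12, 26, 11, 15, 3, 13, 16, 21, 29, 6, 4, 25, 7, 19, 8, 0, 14, 20, 27, 18, 9, 17, 1, 2, 28, 5, 24, 23, 22]
[i] adj suffixes → lcp
  [1] 10/12 → 2 ('ab')
  [2] 12/26 → 1 ('a')
  [3] 26/11 → 0 ('')
  [4] 11/15 → 1 ('b')
  [5] 15/3 → 1 ('b')
  [6] 3/13 → 1 ('b')
  [7] 13/16 → 1 ('b')
  [8] 16/21 → 1 ('b')
  [9] 21/29 → 0 ('')
  [10] 29/6 → 1 ('c')
  [11] 6/4 → 1 ('c')
  [12] 4/25 → 0 ('')
  [13] 25/7 → 1 ('d')
  [14] 7/19 → 1 ('d')
  [15] 19/8 → 1 ('d')
  [16] 8/0 → 2 ('dg')
  [17] 0/14 → 0 ('')
  [18] 14/20 → 2 ('eb')
  [19] 20/27 → 1 ('e')
  [20] 27/18 → 0 ('')
  [21] 18/9 → 0 ('')
  [22] 9/17 → 1 ('g')
  [23] 17/1 → 1 ('g')
  [24] 1/2 → 0 ('')
  [25] 2/28 → 1 ('h')
  [26] 28/5 → 2 ('hc')
  [27] 5/24 → 1 ('h')
  [28] 24/23 → 1 ('h')
  [29] 23/22 → 2 ('hh')

n(n+1)/2 = 30·31/2 = 465
Σ LCP = 0 + 2 + 1 + 0 + 1 + 1 + 1 + 1 + 1 + 0 + 1 + 1 + 0 + 1 + 1 + 1 + 2 + 0 + 2 + 1 + 0 + 0 + 1 + 1 + 0 + 1 + 2 + 1 + 1 + 2 = 27
distinct = 465 − 27 = 438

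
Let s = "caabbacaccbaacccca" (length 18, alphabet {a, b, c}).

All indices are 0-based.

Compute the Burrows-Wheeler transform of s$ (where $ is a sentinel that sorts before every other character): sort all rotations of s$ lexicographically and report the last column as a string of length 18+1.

accbabcacbac$accaca

rank  rotation             last
    0  $caabbacaccbaacccca  a
    1  a$caabbacaccbaacccc  c
    2  aabbacaccbaacccca$c  c
    3  aacccca$caabbacaccb  b
    4  abbacaccbaacccca$ca  a
    5  acaccbaacccca$caabb  b
    6  accbaacccca$caabbac  c
    7  acccca$caabbacaccba  a
    8  baacccca$caabbacacc  c
    9  bacaccbaacccca$caab  b
   10  bbacaccbaacccca$caa  a
   11  ca$caabbacaccbaaccc  c
   12  caabbacaccbaacccca$  $
   13  caccbaacccca$caabba  a
   14  cbaacccca$caabbacac  c
   15  cca$caabbacaccbaacc  c
   16  ccbaacccca$caabbaca  a
   17  ccca$caabbacaccbaac  c
   18  cccca$caabbacaccbaa  a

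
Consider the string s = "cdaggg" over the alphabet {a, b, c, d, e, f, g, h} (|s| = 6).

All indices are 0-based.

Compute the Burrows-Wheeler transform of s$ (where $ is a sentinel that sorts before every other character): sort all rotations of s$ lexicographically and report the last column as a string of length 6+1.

rank  rotation last
    0  $cdaggg  g
    1  aggg$cd  d
    2  cdaggg$  $
    3  daggg$c  c
    4  g$cdagg  g
    5  gg$cdag  g
    6  ggg$cda  a

gd$cgga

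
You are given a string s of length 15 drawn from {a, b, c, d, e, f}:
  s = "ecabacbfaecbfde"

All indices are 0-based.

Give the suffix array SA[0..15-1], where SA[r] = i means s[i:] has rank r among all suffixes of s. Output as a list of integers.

rank→(start, suffix):
  0 → (2, 'abacbfaecbfde')
  1 → (4, 'acbfaecbfde')
  2 → (8, 'aecbfde')
  3 → (3, 'bacbfaecbfde')
  4 → (6, 'bfaecbfde')
  5 → (11, 'bfde')
  6 → (1, 'cabacbfaecbfde')
  7 → (5, 'cbfaecbfde')
  8 → (10, 'cbfde')
  9 → (13, 'de')
  10 → (14, 'e')
  11 → (0, 'ecabacbfaecbfde')
  12 → (9, 'ecbfde')
  13 → (7, 'faecbfde')
  14 → (12, 'fde')

[2, 4, 8, 3, 6, 11, 1, 5, 10, 13, 14, 0, 9, 7, 12]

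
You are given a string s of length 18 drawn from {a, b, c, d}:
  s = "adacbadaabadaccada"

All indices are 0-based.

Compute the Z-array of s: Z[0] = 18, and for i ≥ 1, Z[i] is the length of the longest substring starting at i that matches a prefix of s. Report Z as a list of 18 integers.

[18, 0, 1, 0, 0, 3, 0, 1, 1, 0, 4, 0, 1, 0, 0, 3, 0, 1]

Z[0]=18
i=1: fresh scan; Z[1]=0
i=2: fresh scan; Z[2]=1 scan→box=[2,3)
i=3: fresh scan; Z[3]=0
i=4: fresh scan; Z[4]=0
i=5: fresh scan; Z[5]=3 scan→box=[5,8)
i=6: min(r-i=2, Z[1]=0)=0; Z[6]=0
i=7: min(r-i=1, Z[2]=1)=1; Z[7]=1
i=8: fresh scan; Z[8]=1 scan→box=[8,9)
i=9: fresh scan; Z[9]=0
i=10: fresh scan; Z[10]=4 scan→box=[10,14)
i=11: min(r-i=3, Z[1]=0)=0; Z[11]=0
i=12: min(r-i=2, Z[2]=1)=1; Z[12]=1
i=13: min(r-i=1, Z[3]=0)=0; Z[13]=0
i=14: fresh scan; Z[14]=0
i=15: fresh scan; Z[15]=3 scan→box=[15,18)
i=16: min(r-i=2, Z[1]=0)=0; Z[16]=0
i=17: min(r-i=1, Z[2]=1)=1; Z[17]=1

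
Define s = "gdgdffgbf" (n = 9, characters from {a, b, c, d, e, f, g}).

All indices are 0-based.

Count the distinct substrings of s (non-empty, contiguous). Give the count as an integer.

39

rank | idx | suffix
   0 |   7 | bf
   1 |   3 | dffgbf
   2 |   1 | dgdffgbf
   3 |   8 | f
   4 |   4 | ffgbf
   5 |   5 | fgbf
   6 |   6 | gbf
   7 |   2 | gdffgbf
   8 |   0 | gdgdffgbf

SA = [7, 3, 1, 8, 4, 5, 6, 2, 0]
rank  pair      lcp
   1  s[7:],s[3:]  0  ''
   2  s[3:],s[1:]  1  'd'
   3  s[1:],s[8:]  0  ''
   4  s[8:],s[4:]  1  'f'
   5  s[4:],s[5:]  1  'f'
   6  s[5:],s[6:]  0  ''
   7  s[6:],s[2:]  1  'g'
   8  s[2:],s[0:]  2  'gd'

n(n+1)/2 = 9·10/2 = 45
Σ LCP = 0 + 0 + 1 + 0 + 1 + 1 + 0 + 1 + 2 = 6
distinct = 45 − 6 = 39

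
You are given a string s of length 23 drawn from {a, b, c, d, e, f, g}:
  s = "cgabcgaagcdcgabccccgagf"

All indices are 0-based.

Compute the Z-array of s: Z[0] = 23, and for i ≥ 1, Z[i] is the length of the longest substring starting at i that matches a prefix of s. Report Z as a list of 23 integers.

Z[0]=23
i=1: outside box; Z[1]=0
i=2: outside box; Z[2]=0
i=3: outside box; Z[3]=0
i=4: outside box; Z[4]=3 scan→box=[4,7)
i=5: min(r-i=2, Z[1]=0)=0; Z[5]=0
i=6: min(r-i=1, Z[2]=0)=0; Z[6]=0
i=7: outside box; Z[7]=0
i=8: outside box; Z[8]=0
i=9: outside box; Z[9]=1 scan→box=[9,10)
i=10: outside box; Z[10]=0
i=11: outside box; Z[11]=5 scan→box=[11,16)
i=12: min(r-i=4, Z[1]=0)=0; Z[12]=0
i=13: min(r-i=3, Z[2]=0)=0; Z[13]=0
i=14: min(r-i=2, Z[3]=0)=0; Z[14]=0
i=15: min(r-i=1, Z[4]=3)=1; Z[15]=1
i=16: outside box; Z[16]=1 scan→box=[16,17)
i=17: outside box; Z[17]=1 scan→box=[17,18)
i=18: outside box; Z[18]=3 scan→box=[18,21)
i=19: min(r-i=2, Z[1]=0)=0; Z[19]=0
i=20: min(r-i=1, Z[2]=0)=0; Z[20]=0
i=21: outside box; Z[21]=0
i=22: outside box; Z[22]=0

[23, 0, 0, 0, 3, 0, 0, 0, 0, 1, 0, 5, 0, 0, 0, 1, 1, 1, 3, 0, 0, 0, 0]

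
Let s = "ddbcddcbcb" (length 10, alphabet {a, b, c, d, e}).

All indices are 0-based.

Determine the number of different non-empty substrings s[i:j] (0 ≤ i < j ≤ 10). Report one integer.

45

rank→(start, suffix):
  0 → (9, 'b')
  1 → (7, 'bcb')
  2 → (2, 'bcddcbcb')
  3 → (8, 'cb')
  4 → (6, 'cbcb')
  5 → (3, 'cddcbcb')
  6 → (1, 'dbcddcbcb')
  7 → (5, 'dcbcb')
  8 → (0, 'ddbcddcbcb')
  9 → (4, 'ddcbcb')

SA = [9, 7, 2, 8, 6, 3, 1, 5, 0, 4]
i: (SA[i-1],SA[i]) lcp shared
  1: (9,7) 1 'b'
  2: (7,2) 2 'bc'
  3: (2,8) 0 ''
  4: (8,6) 2 'cb'
  5: (6,3) 1 'c'
  6: (3,1) 0 ''
  7: (1,5) 1 'd'
  8: (5,0) 1 'd'
  9: (0,4) 2 'dd'

n(n+1)/2 = 10·11/2 = 55
Σ LCP = 0 + 1 + 2 + 0 + 2 + 1 + 0 + 1 + 1 + 2 = 10
distinct = 55 − 10 = 45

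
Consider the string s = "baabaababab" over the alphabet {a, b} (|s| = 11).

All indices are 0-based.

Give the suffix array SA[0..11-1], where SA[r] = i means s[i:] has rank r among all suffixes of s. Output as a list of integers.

rank→(start, suffix):
  0 → (1, 'aabaababab')
  1 → (4, 'aababab')
  2 → (9, 'ab')
  3 → (2, 'abaababab')
  4 → (7, 'abab')
  5 → (5, 'ababab')
  6 → (10, 'b')
  7 → (0, 'baabaababab')
  8 → (3, 'baababab')
  9 → (8, 'bab')
  10 → (6, 'babab')

[1, 4, 9, 2, 7, 5, 10, 0, 3, 8, 6]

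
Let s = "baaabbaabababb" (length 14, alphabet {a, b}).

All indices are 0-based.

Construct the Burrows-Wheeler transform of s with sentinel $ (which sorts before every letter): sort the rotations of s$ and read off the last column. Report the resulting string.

rank  rotation         last
    0  $baaabbaabababb  b
    1  aaabbaabababb$b  b
    2  aabababb$baaabb  b
    3  aabbaabababb$ba  a
    4  abababb$baaabba  a
    5  ababb$baaabbaab  b
    6  abb$baaabbaabab  b
    7  abbaabababb$baa  a
    8  b$baaabbaababab  b
    9  baaabbaabababb$  $
   10  baabababb$baaab  b
   11  bababb$baaabbaa  a
   12  babb$baaabbaaba  a
   13  bb$baaabbaababa  a
   14  bbaabababb$baaa  a

bbbaabbab$baaaa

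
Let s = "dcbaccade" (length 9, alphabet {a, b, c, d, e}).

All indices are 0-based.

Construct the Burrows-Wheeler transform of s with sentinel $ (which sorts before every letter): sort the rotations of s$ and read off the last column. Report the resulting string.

ebcccda$ad

rank  rotation    last
    0  $dcbaccade  e
    1  accade$dcb  b
    2  ade$dcbacc  c
    3  baccade$dc  c
    4  cade$dcbac  c
    5  cbaccade$d  d
    6  ccade$dcba  a
    7  dcbaccade$  $
    8  de$dcbacca  a
    9  e$dcbaccad  d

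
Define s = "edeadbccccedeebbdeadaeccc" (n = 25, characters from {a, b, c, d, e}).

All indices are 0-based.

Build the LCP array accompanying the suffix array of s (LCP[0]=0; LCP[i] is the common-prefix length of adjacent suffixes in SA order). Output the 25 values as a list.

rank→(start, suffix):
  0 → (18, 'adaeccc')
  1 → (3, 'adbccccedeebbdeadaeccc')
  2 → (20, 'aeccc')
  3 → (14, 'bbdeadaeccc')
  4 → (5, 'bccccedeebbdeadaeccc')
  5 → (15, 'bdeadaeccc')
  6 → (24, 'c')
  7 → (23, 'cc')
  8 → (22, 'ccc')
  9 → (6, 'ccccedeebbdeadaeccc')
  10 → (7, 'cccedeebbdeadaeccc')
  11 → (8, 'ccedeebbdeadaeccc')
  12 → (9, 'cedeebbdeadaeccc')
  13 → (19, 'daeccc')
  14 → (4, 'dbccccedeebbdeadaeccc')
  15 → (16, 'deadaeccc')
  16 → (1, 'deadbccccedeebbdeadaeccc')
  17 → (11, 'deebbdeadaeccc')
  18 → (17, 'eadaeccc')
  19 → (2, 'eadbccccedeebbdeadaeccc')
  20 → (13, 'ebbdeadaeccc')
  21 → (21, 'eccc')
  22 → (0, 'edeadbccccedeebbdeadaeccc')
  23 → (10, 'edeebbdeadaeccc')
  24 → (12, 'eebbdeadaeccc')

SA = [18, 3, 20, 14, 5, 15, 24, 23, 22, 6, 7, 8, 9, 19, 4, 16, 1, 11, 17, 2, 13, 21, 0, 10, 12]
[i] adj suffixes → lcp
  [1] 18/3 → 2 ('ad')
  [2] 3/20 → 1 ('a')
  [3] 20/14 → 0 ('')
  [4] 14/5 → 1 ('b')
  [5] 5/15 → 1 ('b')
  [6] 15/24 → 0 ('')
  [7] 24/23 → 1 ('c')
  [8] 23/22 → 2 ('cc')
  [9] 22/6 → 3 ('ccc')
  [10] 6/7 → 3 ('ccc')
  [11] 7/8 → 2 ('cc')
  [12] 8/9 → 1 ('c')
  [13] 9/19 → 0 ('')
  [14] 19/4 → 1 ('d')
  [15] 4/16 → 1 ('d')
  [16] 16/1 → 4 ('dead')
  [17] 1/11 → 2 ('de')
  [18] 11/17 → 0 ('')
  [19] 17/2 → 3 ('ead')
  [20] 2/13 → 1 ('e')
  [21] 13/21 → 1 ('e')
  [22] 21/0 → 1 ('e')
  [23] 0/10 → 3 ('ede')
  [24] 10/12 → 1 ('e')

[0, 2, 1, 0, 1, 1, 0, 1, 2, 3, 3, 2, 1, 0, 1, 1, 4, 2, 0, 3, 1, 1, 1, 3, 1]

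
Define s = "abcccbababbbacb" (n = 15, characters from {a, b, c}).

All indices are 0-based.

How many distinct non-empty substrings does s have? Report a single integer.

100

sorted suffixes:
  #0 SA[0]=6  'ababbbacb'
  #1 SA[1]=8  'abbbacb'
  #2 SA[2]=0  'abcccbababbbacb'
  #3 SA[3]=12  'acb'
  #4 SA[4]=14  'b'
  #5 SA[5]=5  'bababbbacb'
  #6 SA[6]=7  'babbbacb'
  #7 SA[7]=11  'bacb'
  #8 SA[8]=10  'bbacb'
  #9 SA[9]=9  'bbbacb'
  #10 SA[10]=1  'bcccbababbbacb'
  #11 SA[11]=13  'cb'
  #12 SA[12]=4  'cbababbbacb'
  #13 SA[13]=3  'ccbababbbacb'
  #14 SA[14]=2  'cccbababbbacb'

SA = [6, 8, 0, 12, 14, 5, 7, 11, 10, 9, 1, 13, 4, 3, 2]
rank  pair      lcp
   1  s[6:],s[8:]  2  'ab'
   2  s[8:],s[0:]  2  'ab'
   3  s[0:],s[12:]  1  'a'
   4  s[12:],s[14:]  0  ''
   5  s[14:],s[5:]  1  'b'
   6  s[5:],s[7:]  3  'bab'
   7  s[7:],s[11:]  2  'ba'
   8  s[11:],s[10:]  1  'b'
   9  s[10:],s[9:]  2  'bb'
  10  s[9:],s[1:]  1  'b'
  11  s[1:],s[13:]  0  ''
  12  s[13:],s[4:]  2  'cb'
  13  s[4:],s[3:]  1  'c'
  14  s[3:],s[2:]  2  'cc'

n(n+1)/2 = 15·16/2 = 120
Σ LCP = 0 + 2 + 2 + 1 + 0 + 1 + 3 + 2 + 1 + 2 + 1 + 0 + 2 + 1 + 2 = 20
distinct = 120 − 20 = 100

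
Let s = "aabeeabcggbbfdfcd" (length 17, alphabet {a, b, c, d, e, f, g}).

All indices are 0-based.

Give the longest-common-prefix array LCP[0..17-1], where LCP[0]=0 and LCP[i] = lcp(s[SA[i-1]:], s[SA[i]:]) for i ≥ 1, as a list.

[0, 1, 2, 0, 1, 1, 1, 0, 1, 0, 1, 0, 1, 0, 1, 0, 1]

rank | idx | suffix
   0 |   0 | aabeeabcggbbfdfcd
   1 |   5 | abcggbbfdfcd
   2 |   1 | abeeabcggbbfdfcd
   3 |  10 | bbfdfcd
   4 |   6 | bcggbbfdfcd
   5 |   2 | beeabcggbbfdfcd
   6 |  11 | bfdfcd
   7 |  15 | cd
   8 |   7 | cggbbfdfcd
   9 |  16 | d
  10 |  13 | dfcd
  11 |   4 | eabcggbbfdfcd
  12 |   3 | eeabcggbbfdfcd
  13 |  14 | fcd
  14 |  12 | fdfcd
  15 |   9 | gbbfdfcd
  16 |   8 | ggbbfdfcd

SA = [0, 5, 1, 10, 6, 2, 11, 15, 7, 16, 13, 4, 3, 14, 12, 9, 8]
rank  pair      lcp
   1  s[0:],s[5:]  1  'a'
   2  s[5:],s[1:]  2  'ab'
   3  s[1:],s[10:]  0  ''
   4  s[10:],s[6:]  1  'b'
   5  s[6:],s[2:]  1  'b'
   6  s[2:],s[11:]  1  'b'
   7  s[11:],s[15:]  0  ''
   8  s[15:],s[7:]  1  'c'
   9  s[7:],s[16:]  0  ''
  10  s[16:],s[13:]  1  'd'
  11  s[13:],s[4:]  0  ''
  12  s[4:],s[3:]  1  'e'
  13  s[3:],s[14:]  0  ''
  14  s[14:],s[12:]  1  'f'
  15  s[12:],s[9:]  0  ''
  16  s[9:],s[8:]  1  'g'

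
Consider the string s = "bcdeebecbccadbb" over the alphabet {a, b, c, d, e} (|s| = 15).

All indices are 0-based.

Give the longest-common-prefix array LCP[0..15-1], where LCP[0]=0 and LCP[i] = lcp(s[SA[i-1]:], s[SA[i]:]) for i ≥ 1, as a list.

[0, 0, 1, 1, 2, 1, 0, 1, 1, 1, 0, 1, 0, 1, 1]

rank | idx | suffix
   0 |  11 | adbb
   1 |  14 | b
   2 |  13 | bb
   3 |   8 | bccadbb
   4 |   0 | bcdeebecbccadbb
   5 |   5 | becbccadbb
   6 |  10 | cadbb
   7 |   7 | cbccadbb
   8 |   9 | ccadbb
   9 |   1 | cdeebecbccadbb
  10 |  12 | dbb
  11 |   2 | deebecbccadbb
  12 |   4 | ebecbccadbb
  13 |   6 | ecbccadbb
  14 |   3 | eebecbccadbb

SA = [11, 14, 13, 8, 0, 5, 10, 7, 9, 1, 12, 2, 4, 6, 3]
rank  pair      lcp
   1  s[11:],s[14:]  0  ''
   2  s[14:],s[13:]  1  'b'
   3  s[13:],s[8:]  1  'b'
   4  s[8:],s[0:]  2  'bc'
   5  s[0:],s[5:]  1  'b'
   6  s[5:],s[10:]  0  ''
   7  s[10:],s[7:]  1  'c'
   8  s[7:],s[9:]  1  'c'
   9  s[9:],s[1:]  1  'c'
  10  s[1:],s[12:]  0  ''
  11  s[12:],s[2:]  1  'd'
  12  s[2:],s[4:]  0  ''
  13  s[4:],s[6:]  1  'e'
  14  s[6:],s[3:]  1  'e'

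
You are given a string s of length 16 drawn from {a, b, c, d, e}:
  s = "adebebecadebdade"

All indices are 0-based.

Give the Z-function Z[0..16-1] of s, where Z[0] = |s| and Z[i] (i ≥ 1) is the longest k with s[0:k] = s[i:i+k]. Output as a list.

Z[0]=16
i=1: i≥r, start 0; Z[1]=0
i=2: i≥r, start 0; Z[2]=0
i=3: i≥r, start 0; Z[3]=0
i=4: i≥r, start 0; Z[4]=0
i=5: i≥r, start 0; Z[5]=0
i=6: i≥r, start 0; Z[6]=0
i=7: i≥r, start 0; Z[7]=0
i=8: i≥r, start 0; Z[8]=4 scan→box=[8,12)
i=9: min(r-i=3, Z[1]=0)=0; Z[9]=0
i=10: min(r-i=2, Z[2]=0)=0; Z[10]=0
i=11: min(r-i=1, Z[3]=0)=0; Z[11]=0
i=12: i≥r, start 0; Z[12]=0
i=13: i≥r, start 0; Z[13]=3 scan→box=[13,16)
i=14: min(r-i=2, Z[1]=0)=0; Z[14]=0
i=15: min(r-i=1, Z[2]=0)=0; Z[15]=0

[16, 0, 0, 0, 0, 0, 0, 0, 4, 0, 0, 0, 0, 3, 0, 0]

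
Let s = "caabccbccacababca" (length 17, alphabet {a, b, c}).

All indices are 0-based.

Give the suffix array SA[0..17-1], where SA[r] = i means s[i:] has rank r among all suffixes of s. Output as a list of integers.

rank | idx | suffix
   0 |  16 | a
   1 |   1 | aabccbccacababca
   2 |  11 | ababca
   3 |  13 | abca
   4 |   2 | abccbccacababca
   5 |   9 | acababca
   6 |  12 | babca
   7 |  14 | bca
   8 |   6 | bccacababca
   9 |   3 | bccbccacababca
  10 |  15 | ca
  11 |   0 | caabccbccacababca
  12 |  10 | cababca
  13 |   8 | cacababca
  14 |   5 | cbccacababca
  15 |   7 | ccacababca
  16 |   4 | ccbccacababca

[16, 1, 11, 13, 2, 9, 12, 14, 6, 3, 15, 0, 10, 8, 5, 7, 4]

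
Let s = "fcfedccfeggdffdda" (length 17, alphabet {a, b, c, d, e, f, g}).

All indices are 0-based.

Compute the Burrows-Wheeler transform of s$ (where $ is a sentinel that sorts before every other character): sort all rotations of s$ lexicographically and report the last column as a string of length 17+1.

rank  rotation            last
    0  $fcfedccfeggdffdda  a
    1  a$fcfedccfeggdffdd  d
    2  ccfeggdffdda$fcfed  d
    3  cfedccfeggdffdda$f  f
    4  cfeggdffdda$fcfedc  c
    5  da$fcfedccfeggdffd  d
    6  dccfeggdffdda$fcfe  e
    7  dda$fcfedccfeggdff  f
    8  dffdda$fcfedccfegg  g
    9  edccfeggdffdda$fcf  f
   10  eggdffdda$fcfedccf  f
   11  fcfedccfeggdffdda$  $
   12  fdda$fcfedccfeggdf  f
   13  fedccfeggdffdda$fc  c
   14  feggdffdda$fcfedcc  c
   15  ffdda$fcfedccfeggd  d
   16  gdffdda$fcfedccfeg  g
   17  ggdffdda$fcfedccfe  e

addfcdefgff$fccdge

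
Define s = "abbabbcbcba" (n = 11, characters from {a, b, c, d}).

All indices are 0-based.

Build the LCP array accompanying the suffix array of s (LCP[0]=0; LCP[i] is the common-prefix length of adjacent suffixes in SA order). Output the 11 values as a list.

rank→(start, suffix):
  0 → (10, 'a')
  1 → (0, 'abbabbcbcba')
  2 → (3, 'abbcbcba')
  3 → (9, 'ba')
  4 → (2, 'babbcbcba')
  5 → (1, 'bbabbcbcba')
  6 → (4, 'bbcbcba')
  7 → (7, 'bcba')
  8 → (5, 'bcbcba')
  9 → (8, 'cba')
  10 → (6, 'cbcba')

SA = [10, 0, 3, 9, 2, 1, 4, 7, 5, 8, 6]
[i] adj suffixes → lcp
  [1] 10/0 → 1 ('a')
  [2] 0/3 → 3 ('abb')
  [3] 3/9 → 0 ('')
  [4] 9/2 → 2 ('ba')
  [5] 2/1 → 1 ('b')
  [6] 1/4 → 2 ('bb')
  [7] 4/7 → 1 ('b')
  [8] 7/5 → 3 ('bcb')
  [9] 5/8 → 0 ('')
  [10] 8/6 → 2 ('cb')

[0, 1, 3, 0, 2, 1, 2, 1, 3, 0, 2]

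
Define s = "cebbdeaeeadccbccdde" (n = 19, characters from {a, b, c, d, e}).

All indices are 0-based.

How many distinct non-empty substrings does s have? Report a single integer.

rank | idx | suffix
   0 |   9 | adccbccdde
   1 |   6 | aeeadccbccdde
   2 |   2 | bbdeaeeadccbccdde
   3 |  13 | bccdde
   4 |   3 | bdeaeeadccbccdde
   5 |  12 | cbccdde
   6 |  11 | ccbccdde
   7 |  14 | ccdde
   8 |  15 | cdde
   9 |   0 | cebbdeaeeadccbccdde
  10 |  10 | dccbccdde
  11 |  16 | dde
  12 |  17 | de
  13 |   4 | deaeeadccbccdde
  14 |  18 | e
  15 |   8 | eadccbccdde
  16 |   5 | eaeeadccbccdde
  17 |   1 | ebbdeaeeadccbccdde
  18 |   7 | eeadccbccdde

SA = [9, 6, 2, 13, 3, 12, 11, 14, 15, 0, 10, 16, 17, 4, 18, 8, 5, 1, 7]
[i] adj suffixes → lcp
  [1] 9/6 → 1 ('a')
  [2] 6/2 → 0 ('')
  [3] 2/13 → 1 ('b')
  [4] 13/3 → 1 ('b')
  [5] 3/12 → 0 ('')
  [6] 12/11 → 1 ('c')
  [7] 11/14 → 2 ('cc')
  [8] 14/15 → 1 ('c')
  [9] 15/0 → 1 ('c')
  [10] 0/10 → 0 ('')
  [11] 10/16 → 1 ('d')
  [12] 16/17 → 1 ('d')
  [13] 17/4 → 2 ('de')
  [14] 4/18 → 0 ('')
  [15] 18/8 → 1 ('e')
  [16] 8/5 → 2 ('ea')
  [17] 5/1 → 1 ('e')
  [18] 1/7 → 1 ('e')

n(n+1)/2 = 19·20/2 = 190
Σ LCP = 0 + 1 + 0 + 1 + 1 + 0 + 1 + 2 + 1 + 1 + 0 + 1 + 1 + 2 + 0 + 1 + 2 + 1 + 1 = 17
distinct = 190 − 17 = 173

173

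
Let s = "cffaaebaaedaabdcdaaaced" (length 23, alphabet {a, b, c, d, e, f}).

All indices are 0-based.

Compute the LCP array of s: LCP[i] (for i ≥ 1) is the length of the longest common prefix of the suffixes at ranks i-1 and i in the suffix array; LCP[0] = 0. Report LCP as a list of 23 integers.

rank→(start, suffix):
  0 → (17, 'aaaced')
  1 → (11, 'aabdcdaaaced')
  2 → (18, 'aaced')
  3 → (3, 'aaebaaedaabdcdaaaced')
  4 → (7, 'aaedaabdcdaaaced')
  5 → (12, 'abdcdaaaced')
  6 → (19, 'aced')
  7 → (4, 'aebaaedaabdcdaaaced')
  8 → (8, 'aedaabdcdaaaced')
  9 → (6, 'baaedaabdcdaaaced')
  10 → (13, 'bdcdaaaced')
  11 → (15, 'cdaaaced')
  12 → (20, 'ced')
  13 → (0, 'cffaaebaaedaabdcdaaaced')
  14 → (22, 'd')
  15 → (16, 'daaaced')
  16 → (10, 'daabdcdaaaced')
  17 → (14, 'dcdaaaced')
  18 → (5, 'ebaaedaabdcdaaaced')
  19 → (21, 'ed')
  20 → (9, 'edaabdcdaaaced')
  21 → (2, 'faaebaaedaabdcdaaaced')
  22 → (1, 'ffaaebaaedaabdcdaaaced')

SA = [17, 11, 18, 3, 7, 12, 19, 4, 8, 6, 13, 15, 20, 0, 22, 16, 10, 14, 5, 21, 9, 2, 1]
i: (SA[i-1],SA[i]) lcp shared
  1: (17,11) 2 'aa'
  2: (11,18) 2 'aa'
  3: (18,3) 2 'aa'
  4: (3,7) 3 'aae'
  5: (7,12) 1 'a'
  6: (12,19) 1 'a'
  7: (19,4) 1 'a'
  8: (4,8) 2 'ae'
  9: (8,6) 0 ''
  10: (6,13) 1 'b'
  11: (13,15) 0 ''
  12: (15,20) 1 'c'
  13: (20,0) 1 'c'
  14: (0,22) 0 ''
  15: (22,16) 1 'd'
  16: (16,10) 3 'daa'
  17: (10,14) 1 'd'
  18: (14,5) 0 ''
  19: (5,21) 1 'e'
  20: (21,9) 2 'ed'
  21: (9,2) 0 ''
  22: (2,1) 1 'f'

[0, 2, 2, 2, 3, 1, 1, 1, 2, 0, 1, 0, 1, 1, 0, 1, 3, 1, 0, 1, 2, 0, 1]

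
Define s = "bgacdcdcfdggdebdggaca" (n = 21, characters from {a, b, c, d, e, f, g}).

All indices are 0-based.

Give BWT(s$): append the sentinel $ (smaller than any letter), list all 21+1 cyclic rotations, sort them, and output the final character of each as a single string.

rank  rotation                last
    0  $bgacdcdcfdggdebdggaca  a
    1  a$bgacdcdcfdggdebdggac  c
    2  aca$bgacdcdcfdggdebdgg  g
    3  acdcdcfdggdebdggaca$bg  g
    4  bdggaca$bgacdcdcfdggde  e
    5  bgacdcdcfdggdebdggaca$  $
    6  ca$bgacdcdcfdggdebdgga  a
    7  cdcdcfdggdebdggaca$bga  a
    8  cdcfdggdebdggaca$bgacd  d
    9  cfdggdebdggaca$bgacdcd  d
   10  dcdcfdggdebdggaca$bgac  c
   11  dcfdggdebdggaca$bgacdc  c
   12  debdggaca$bgacdcdcfdgg  g
   13  dggaca$bgacdcdcfdggdeb  b
   14  dggdebdggaca$bgacdcdcf  f
   15  ebdggaca$bgacdcdcfdggd  d
   16  fdggdebdggaca$bgacdcdc  c
   17  gaca$bgacdcdcfdggdebdg  g
   18  gacdcdcfdggdebdggaca$b  b
   19  gdebdggaca$bgacdcdcfdg  g
   20  ggaca$bgacdcdcfdggdebd  d
   21  ggdebdggaca$bgacdcdcfd  d

acgge$aaddccgbfdcgbgdd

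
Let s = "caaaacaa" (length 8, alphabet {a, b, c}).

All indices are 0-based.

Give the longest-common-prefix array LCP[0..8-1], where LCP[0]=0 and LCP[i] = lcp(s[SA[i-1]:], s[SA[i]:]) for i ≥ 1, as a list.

[0, 1, 2, 3, 2, 1, 0, 3]

rank | idx | suffix
   0 |   7 | a
   1 |   6 | aa
   2 |   1 | aaaacaa
   3 |   2 | aaacaa
   4 |   3 | aacaa
   5 |   4 | acaa
   6 |   5 | caa
   7 |   0 | caaaacaa

SA = [7, 6, 1, 2, 3, 4, 5, 0]
rank  pair      lcp
   1  s[7:],s[6:]  1  'a'
   2  s[6:],s[1:]  2  'aa'
   3  s[1:],s[2:]  3  'aaa'
   4  s[2:],s[3:]  2  'aa'
   5  s[3:],s[4:]  1  'a'
   6  s[4:],s[5:]  0  ''
   7  s[5:],s[0:]  3  'caa'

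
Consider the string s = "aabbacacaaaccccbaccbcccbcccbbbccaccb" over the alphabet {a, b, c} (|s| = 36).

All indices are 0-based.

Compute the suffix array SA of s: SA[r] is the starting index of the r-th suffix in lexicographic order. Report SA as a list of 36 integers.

[8, 0, 9, 1, 6, 4, 32, 16, 10, 35, 3, 15, 2, 27, 28, 29, 23, 19, 7, 5, 31, 34, 14, 26, 22, 18, 30, 33, 13, 25, 21, 17, 12, 24, 20, 11]

sorted suffixes:
  #0 SA[0]=8  'aaaccccbaccbcccbcccbbbccaccb'
  #1 SA[1]=0  'aabbacacaaaccccbaccbcccbcccbbbccaccb'
  #2 SA[2]=9  'aaccccbaccbcccbcccbbbccaccb'
  #3 SA[3]=1  'abbacacaaaccccbaccbcccbcccbbbccaccb'
  #4 SA[4]=6  'acaaaccccbaccbcccbcccbbbccaccb'
  #5 SA[5]=4  'acacaaaccccbaccbcccbcccbbbccaccb'
  #6 SA[6]=32  'accb'
  #7 SA[7]=16  'accbcccbcccbbbccaccb'
  #8 SA[8]=10  'accccbaccbcccbcccbbbccaccb'
  #9 SA[9]=35  'b'
  #10 SA[10]=3  'bacacaaaccccbaccbcccbcccbbbccaccb'
  #11 SA[11]=15  'baccbcccbcccbbbccaccb'
  #12 SA[12]=2  'bbacacaaaccccbaccbcccbcccbbbccaccb'
  #13 SA[13]=27  'bbbccaccb'
  #14 SA[14]=28  'bbccaccb'
  #15 SA[15]=29  'bccaccb'
  #16 SA[16]=23  'bcccbbbccaccb'
  #17 SA[17]=19  'bcccbcccbbbccaccb'
  #18 SA[18]=7  'caaaccccbaccbcccbcccbbbccaccb'
  #19 SA[19]=5  'cacaaaccccbaccbcccbcccbbbccaccb'
  #20 SA[20]=31  'caccb'
  #21 SA[21]=34  'cb'
  #22 SA[22]=14  'cbaccbcccbcccbbbccaccb'
  #23 SA[23]=26  'cbbbccaccb'
  #24 SA[24]=22  'cbcccbbbccaccb'
  #25 SA[25]=18  'cbcccbcccbbbccaccb'
  #26 SA[26]=30  'ccaccb'
  #27 SA[27]=33  'ccb'
  #28 SA[28]=13  'ccbaccbcccbcccbbbccaccb'
  #29 SA[29]=25  'ccbbbccaccb'
  #30 SA[30]=21  'ccbcccbbbccaccb'
  #31 SA[31]=17  'ccbcccbcccbbbccaccb'
  #32 SA[32]=12  'cccbaccbcccbcccbbbccaccb'
  #33 SA[33]=24  'cccbbbccaccb'
  #34 SA[34]=20  'cccbcccbbbccaccb'
  #35 SA[35]=11  'ccccbaccbcccbcccbbbccaccb'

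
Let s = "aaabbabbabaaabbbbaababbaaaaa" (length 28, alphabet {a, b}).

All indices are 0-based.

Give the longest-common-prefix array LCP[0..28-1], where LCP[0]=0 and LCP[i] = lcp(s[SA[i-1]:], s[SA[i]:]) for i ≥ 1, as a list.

[0, 1, 2, 3, 4, 3, 5, 2, 3, 4, 1, 3, 2, 4, 5, 3, 0, 4, 3, 2, 3, 5, 1, 4, 3, 4, 2, 3]

sorted suffixes:
  #0 SA[0]=27  'a'
  #1 SA[1]=26  'aa'
  #2 SA[2]=25  'aaa'
  #3 SA[3]=24  'aaaa'
  #4 SA[4]=23  'aaaaa'
  #5 SA[5]=0  'aaabbabbabaaabbbbaababbaaaaa'
  #6 SA[6]=10  'aaabbbbaababbaaaaa'
  #7 SA[7]=17  'aababbaaaaa'
  #8 SA[8]=1  'aabbabbabaaabbbbaababbaaaaa'
  #9 SA[9]=11  'aabbbbaababbaaaaa'
  #10 SA[10]=8  'abaaabbbbaababbaaaaa'
  #11 SA[11]=18  'ababbaaaaa'
  #12 SA[12]=20  'abbaaaaa'
  #13 SA[13]=5  'abbabaaabbbbaababbaaaaa'
  #14 SA[14]=2  'abbabbabaaabbbbaababbaaaaa'
  #15 SA[15]=12  'abbbbaababbaaaaa'
  #16 SA[16]=22  'baaaaa'
  #17 SA[17]=9  'baaabbbbaababbaaaaa'
  #18 SA[18]=16  'baababbaaaaa'
  #19 SA[19]=7  'babaaabbbbaababbaaaaa'
  #20 SA[20]=19  'babbaaaaa'
  #21 SA[21]=4  'babbabaaabbbbaababbaaaaa'
  #22 SA[22]=21  'bbaaaaa'
  #23 SA[23]=15  'bbaababbaaaaa'
  #24 SA[24]=6  'bbabaaabbbbaababbaaaaa'
  #25 SA[25]=3  'bbabbabaaabbbbaababbaaaaa'
  #26 SA[26]=14  'bbbaababbaaaaa'
  #27 SA[27]=13  'bbbbaababbaaaaa'

SA = [27, 26, 25, 24, 23, 0, 10, 17, 1, 11, 8, 18, 20, 5, 2, 12, 22, 9, 16, 7, 19, 4, 21, 15, 6, 3, 14, 13]
rank  pair      lcp
   1  s[27:],s[26:]  1  'a'
   2  s[26:],s[25:]  2  'aa'
   3  s[25:],s[24:]  3  'aaa'
   4  s[24:],s[23:]  4  'aaaa'
   5  s[23:],s[0:]  3  'aaa'
   6  s[0:],s[10:]  5  'aaabb'
   7  s[10:],s[17:]  2  'aa'
   8  s[17:],s[1:]  3  'aab'
   9  s[1:],s[11:]  4  'aabb'
  10  s[11:],s[8:]  1  'a'
  11  s[8:],s[18:]  3  'aba'
  12  s[18:],s[20:]  2  'ab'
  13  s[20:],s[5:]  4  'abba'
  14  s[5:],s[2:]  5  'abbab'
  15  s[2:],s[12:]  3  'abb'
  16  s[12:],s[22:]  0  ''
  17  s[22:],s[9:]  4  'baaa'
  18  s[9:],s[16:]  3  'baa'
  19  s[16:],s[7:]  2  'ba'
  20  s[7:],s[19:]  3  'bab'
  21  s[19:],s[4:]  5  'babba'
  22  s[4:],s[21:]  1  'b'
  23  s[21:],s[15:]  4  'bbaa'
  24  s[15:],s[6:]  3  'bba'
  25  s[6:],s[3:]  4  'bbab'
  26  s[3:],s[14:]  2  'bb'
  27  s[14:],s[13:]  3  'bbb'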